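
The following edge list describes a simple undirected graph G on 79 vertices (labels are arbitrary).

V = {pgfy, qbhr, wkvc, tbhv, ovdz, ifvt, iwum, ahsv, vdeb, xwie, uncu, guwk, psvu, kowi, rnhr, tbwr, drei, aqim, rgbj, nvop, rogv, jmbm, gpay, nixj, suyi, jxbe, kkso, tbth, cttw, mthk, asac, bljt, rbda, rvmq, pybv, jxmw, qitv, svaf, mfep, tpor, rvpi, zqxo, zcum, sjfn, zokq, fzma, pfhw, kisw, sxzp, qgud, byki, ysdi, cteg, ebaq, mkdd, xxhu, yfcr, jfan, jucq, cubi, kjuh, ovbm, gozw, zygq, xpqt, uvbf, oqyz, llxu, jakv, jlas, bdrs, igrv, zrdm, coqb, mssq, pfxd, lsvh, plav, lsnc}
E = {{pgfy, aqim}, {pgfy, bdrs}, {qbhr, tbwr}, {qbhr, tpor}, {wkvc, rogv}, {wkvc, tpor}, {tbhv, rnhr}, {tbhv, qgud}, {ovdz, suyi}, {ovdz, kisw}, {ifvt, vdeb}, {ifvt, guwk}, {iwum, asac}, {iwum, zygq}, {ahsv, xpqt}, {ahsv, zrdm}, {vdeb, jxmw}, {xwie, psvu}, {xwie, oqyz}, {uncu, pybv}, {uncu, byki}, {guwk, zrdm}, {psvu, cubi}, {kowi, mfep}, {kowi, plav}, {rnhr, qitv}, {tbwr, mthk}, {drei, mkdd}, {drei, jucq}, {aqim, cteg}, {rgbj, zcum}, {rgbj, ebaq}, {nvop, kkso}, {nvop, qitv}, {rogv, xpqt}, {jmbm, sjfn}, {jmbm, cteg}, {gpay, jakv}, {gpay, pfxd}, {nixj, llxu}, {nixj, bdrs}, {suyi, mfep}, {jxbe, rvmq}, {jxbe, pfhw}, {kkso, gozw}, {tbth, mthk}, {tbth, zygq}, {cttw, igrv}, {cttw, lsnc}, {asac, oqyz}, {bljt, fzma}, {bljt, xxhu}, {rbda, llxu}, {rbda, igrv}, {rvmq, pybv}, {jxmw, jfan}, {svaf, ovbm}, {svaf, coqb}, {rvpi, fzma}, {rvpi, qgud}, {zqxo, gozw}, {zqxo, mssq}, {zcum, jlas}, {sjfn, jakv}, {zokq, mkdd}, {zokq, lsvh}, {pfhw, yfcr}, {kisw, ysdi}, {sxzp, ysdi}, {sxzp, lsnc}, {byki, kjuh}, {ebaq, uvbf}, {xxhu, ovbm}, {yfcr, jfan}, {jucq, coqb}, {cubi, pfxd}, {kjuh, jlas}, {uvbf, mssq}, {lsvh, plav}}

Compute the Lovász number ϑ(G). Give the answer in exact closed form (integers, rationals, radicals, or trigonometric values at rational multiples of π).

N(ebaq) = {rgbj, uvbf}, |N(ebaq)| = 2.
deg(tbhv) = 2; N(tbhv) = {rnhr, qgud}.
N(uvbf) = {ebaq, mssq}, |N(uvbf)| = 2.
deg(guwk) = 2; N(guwk) = {ifvt, zrdm}.
2-regular, N=79; a single 79-cycle (edge-transitive).
spec(A) ≈ [2.0, 1.9937, 1.9748, 1.9433, 1.8996, 1.8439, 1.7766, 1.698, 1.6086, 1.5091, 1.4001, 1.2822, 1.1562, 1.0229, 0.8831, 0.7377, 0.5877, 0.434, 0.2775, 0.1192, -0.0398, -0.1985, -0.356, -0.5112, -0.6632, -0.8111, -0.9537, -1.0904, -1.2202, -1.3422, -1.4558, -1.5601, -1.6546, -1.7386, -1.8117, -1.8733, -1.923, -1.9606, -1.9858, -1.9984] (distinct, 4 d.p.).
λ_max=2, λ_min=-2*cos(pi/79); ϑ = −79·λ_min/(λ_max−λ_min) = 79*cos(pi/79)/(cos(pi/79) + 1).
≈ 39.4844 (to 4 d.p.).
Sandwich: α(G)=39 ≤ ϑ(G)=79*cos(pi/79)/(cos(pi/79) + 1) ≤ χ(Ḡ)=40 (both strict).

79*cos(pi/79)/(cos(pi/79) + 1)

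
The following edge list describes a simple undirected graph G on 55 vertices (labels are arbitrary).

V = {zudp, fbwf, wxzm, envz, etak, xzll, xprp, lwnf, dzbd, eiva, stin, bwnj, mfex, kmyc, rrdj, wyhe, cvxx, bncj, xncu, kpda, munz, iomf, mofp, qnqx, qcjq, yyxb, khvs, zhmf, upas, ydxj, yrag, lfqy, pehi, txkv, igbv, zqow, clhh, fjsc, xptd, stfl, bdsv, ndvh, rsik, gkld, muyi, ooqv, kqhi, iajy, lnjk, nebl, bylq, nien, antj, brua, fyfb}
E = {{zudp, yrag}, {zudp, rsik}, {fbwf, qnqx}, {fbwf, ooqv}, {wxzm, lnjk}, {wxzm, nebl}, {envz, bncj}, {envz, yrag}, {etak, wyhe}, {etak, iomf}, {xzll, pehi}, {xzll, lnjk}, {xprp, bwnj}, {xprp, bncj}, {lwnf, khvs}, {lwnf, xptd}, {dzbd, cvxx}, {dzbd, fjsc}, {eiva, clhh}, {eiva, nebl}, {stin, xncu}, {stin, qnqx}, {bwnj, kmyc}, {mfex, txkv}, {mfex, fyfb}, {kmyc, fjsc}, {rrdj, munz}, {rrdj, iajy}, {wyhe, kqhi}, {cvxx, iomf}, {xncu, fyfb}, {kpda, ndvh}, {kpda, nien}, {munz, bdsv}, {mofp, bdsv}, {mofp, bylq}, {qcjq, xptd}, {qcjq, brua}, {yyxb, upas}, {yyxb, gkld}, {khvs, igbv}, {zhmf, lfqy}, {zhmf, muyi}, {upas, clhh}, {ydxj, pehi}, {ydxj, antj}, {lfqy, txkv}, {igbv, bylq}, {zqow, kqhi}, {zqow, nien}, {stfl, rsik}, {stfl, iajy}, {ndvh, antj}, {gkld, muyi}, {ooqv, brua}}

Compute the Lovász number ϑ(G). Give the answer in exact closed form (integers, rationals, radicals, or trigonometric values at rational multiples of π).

55*cos(pi/55)/(cos(pi/55) + 1)

N(stin) = {xncu, qnqx}, |N(stin)| = 2.
Vertex cvxx has 2 neighbors: dzbd, iomf.
Vertex yyxb has 2 neighbors: upas, gkld.
Vertex upas has 2 neighbors: yyxb, clhh.
2-regular, N=55; a single 55-cycle (edge-transitive).
A has 28 distinct eigenvalues ≈ [2.0, 1.986963, 1.948024, 1.883689, 1.794797, 1.682507, 1.548283, 1.393875, 1.221296, 1.032795, 0.83083, 0.618034, 0.397181, 0.17115, -0.057112, -0.28463, -0.508437, -0.725615, -0.933335, -1.128886, -1.309721, -1.473482, -1.618034, -1.741492, -1.842247, -1.918986, -1.970708, -1.996738].
Lovász (edge-transitive): ϑ = −55·(-2*cos(pi/55))/((2)−(-2*cos(pi/55))) = 55*cos(pi/55)/(cos(pi/55) + 1).
ϑ(G) ≈ 27.477557.
Check 27 ≤ 55*cos(pi/55)/(cos(pi/55) + 1) ≤ 28: both strict.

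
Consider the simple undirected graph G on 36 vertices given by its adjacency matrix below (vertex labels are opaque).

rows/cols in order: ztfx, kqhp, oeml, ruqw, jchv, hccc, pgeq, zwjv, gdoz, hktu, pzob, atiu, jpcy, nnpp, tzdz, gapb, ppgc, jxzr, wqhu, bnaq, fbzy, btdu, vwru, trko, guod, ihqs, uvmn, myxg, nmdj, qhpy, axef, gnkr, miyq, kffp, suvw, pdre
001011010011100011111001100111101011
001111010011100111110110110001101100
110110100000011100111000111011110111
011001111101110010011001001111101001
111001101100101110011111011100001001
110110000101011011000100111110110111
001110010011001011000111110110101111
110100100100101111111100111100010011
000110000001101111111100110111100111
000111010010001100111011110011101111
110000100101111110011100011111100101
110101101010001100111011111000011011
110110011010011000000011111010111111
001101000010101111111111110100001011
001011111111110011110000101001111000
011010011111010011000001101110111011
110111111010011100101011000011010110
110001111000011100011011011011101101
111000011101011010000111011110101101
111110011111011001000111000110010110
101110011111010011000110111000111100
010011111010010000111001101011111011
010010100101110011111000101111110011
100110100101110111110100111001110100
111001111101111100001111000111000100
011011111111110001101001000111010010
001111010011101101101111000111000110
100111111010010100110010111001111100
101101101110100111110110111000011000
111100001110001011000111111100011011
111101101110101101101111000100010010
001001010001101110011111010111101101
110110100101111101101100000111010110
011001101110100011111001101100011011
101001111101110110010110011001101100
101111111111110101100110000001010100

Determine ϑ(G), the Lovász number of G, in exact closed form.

8

N(suvw) = {ztfx, oeml, hccc, pgeq, zwjv, gdoz, hktu, atiu, jpcy, nnpp, gapb, ppgc, bnaq, btdu, vwru, ihqs, uvmn, qhpy, axef, miyq, kffp}, |N(suvw)| = 21.
Vertex qhpy has 21 neighbors: ztfx, kqhp, oeml, ruqw, gdoz, hktu, pzob, tzdz, ppgc, jxzr, btdu, vwru, trko, guod, ihqs, uvmn, myxg, gnkr, miyq, suvw, pdre.
Vertex nnpp has 21 neighbors: oeml, ruqw, hccc, pzob, jpcy, tzdz, gapb, ppgc, jxzr, wqhu, bnaq, fbzy, btdu, vwru, trko, guod, ihqs, myxg, miyq, suvw, pdre.
Vertex wqhu has 21 neighbors: ztfx, kqhp, oeml, zwjv, gdoz, hktu, atiu, nnpp, tzdz, ppgc, btdu, vwru, trko, ihqs, uvmn, myxg, nmdj, axef, miyq, kffp, pdre.
G on 36 vertices is 21-regular; Kneser-type, 2-subsets of [9].
spec(A) ≈ [21.0, 1.0, -6.0] (distinct, 3 d.p.).
ϑ = −N·λ_min/(λ_max−λ_min) = −36·(-6)/(21−(-6)) = 8.
Numerically 8.000000.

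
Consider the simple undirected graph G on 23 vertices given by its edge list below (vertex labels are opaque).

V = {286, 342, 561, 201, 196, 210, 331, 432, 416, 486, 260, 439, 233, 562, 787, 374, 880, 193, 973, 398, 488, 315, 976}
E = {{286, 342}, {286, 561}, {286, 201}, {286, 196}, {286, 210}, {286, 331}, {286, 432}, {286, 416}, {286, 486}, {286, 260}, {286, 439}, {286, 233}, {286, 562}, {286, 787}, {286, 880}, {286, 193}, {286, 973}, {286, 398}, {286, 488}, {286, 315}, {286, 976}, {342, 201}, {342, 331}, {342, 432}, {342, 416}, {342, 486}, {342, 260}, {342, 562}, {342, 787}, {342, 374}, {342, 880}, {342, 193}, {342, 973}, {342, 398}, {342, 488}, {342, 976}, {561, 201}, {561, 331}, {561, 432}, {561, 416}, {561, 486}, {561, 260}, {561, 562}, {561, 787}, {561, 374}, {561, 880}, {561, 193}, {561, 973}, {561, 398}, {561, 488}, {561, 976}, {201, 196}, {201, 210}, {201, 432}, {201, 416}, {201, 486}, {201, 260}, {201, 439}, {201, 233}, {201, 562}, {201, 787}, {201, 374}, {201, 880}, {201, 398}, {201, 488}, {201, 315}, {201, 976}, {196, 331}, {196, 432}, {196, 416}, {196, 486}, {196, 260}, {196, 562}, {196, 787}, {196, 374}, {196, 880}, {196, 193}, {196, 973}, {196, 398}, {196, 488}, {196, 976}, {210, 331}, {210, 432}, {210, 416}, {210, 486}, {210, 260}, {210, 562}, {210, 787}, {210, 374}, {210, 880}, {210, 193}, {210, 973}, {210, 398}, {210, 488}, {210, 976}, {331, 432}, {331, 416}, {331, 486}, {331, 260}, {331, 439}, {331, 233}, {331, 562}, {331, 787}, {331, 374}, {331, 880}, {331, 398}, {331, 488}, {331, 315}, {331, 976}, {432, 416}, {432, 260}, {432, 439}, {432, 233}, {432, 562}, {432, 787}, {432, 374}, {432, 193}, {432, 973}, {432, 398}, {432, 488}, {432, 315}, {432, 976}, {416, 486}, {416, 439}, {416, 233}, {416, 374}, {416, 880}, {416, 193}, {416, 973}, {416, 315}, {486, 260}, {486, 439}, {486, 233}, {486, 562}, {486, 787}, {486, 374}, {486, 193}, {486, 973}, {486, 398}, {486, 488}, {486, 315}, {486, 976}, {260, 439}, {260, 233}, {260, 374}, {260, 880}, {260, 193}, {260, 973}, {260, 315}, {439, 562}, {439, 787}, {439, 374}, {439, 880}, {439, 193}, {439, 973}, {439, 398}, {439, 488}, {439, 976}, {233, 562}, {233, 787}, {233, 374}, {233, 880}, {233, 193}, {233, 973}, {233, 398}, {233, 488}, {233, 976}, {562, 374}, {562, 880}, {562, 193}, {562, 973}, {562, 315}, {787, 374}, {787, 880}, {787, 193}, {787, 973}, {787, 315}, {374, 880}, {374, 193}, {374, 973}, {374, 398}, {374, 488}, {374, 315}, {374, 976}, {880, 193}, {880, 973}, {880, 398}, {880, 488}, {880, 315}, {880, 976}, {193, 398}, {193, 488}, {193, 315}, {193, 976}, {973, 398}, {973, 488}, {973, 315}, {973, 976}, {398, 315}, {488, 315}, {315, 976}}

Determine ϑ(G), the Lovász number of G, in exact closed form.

deg(976) = 16; N(976) = {286, 342, 561, 201, 196, 210, 331, 432, 486, 439, 233, 374, 880, 193, 973, 315}.
Vertex 439 has 16 neighbors: 286, 201, 331, 432, 416, 486, 260, 562, 787, 374, 880, 193, 973, 398, 488, 976.
N(331) = {286, 342, 561, 196, 210, 432, 416, 486, 260, 439, 233, 562, 787, 374, 880, 398, 488, 315, 976}, |N(331)| = 19.
deg(973) = 19; N(973) = {286, 342, 561, 196, 210, 432, 416, 486, 260, 439, 233, 562, 787, 374, 880, 398, 488, 315, 976}.
Complete 5-partite, parts [7, 7, 4, 3, 2]: perfect, ϑ = α = 7.
ϑ(G) ≈ 7.000000000.
Lovász sandwich 7 ≤ 7 ≤ 7: collapsed.

7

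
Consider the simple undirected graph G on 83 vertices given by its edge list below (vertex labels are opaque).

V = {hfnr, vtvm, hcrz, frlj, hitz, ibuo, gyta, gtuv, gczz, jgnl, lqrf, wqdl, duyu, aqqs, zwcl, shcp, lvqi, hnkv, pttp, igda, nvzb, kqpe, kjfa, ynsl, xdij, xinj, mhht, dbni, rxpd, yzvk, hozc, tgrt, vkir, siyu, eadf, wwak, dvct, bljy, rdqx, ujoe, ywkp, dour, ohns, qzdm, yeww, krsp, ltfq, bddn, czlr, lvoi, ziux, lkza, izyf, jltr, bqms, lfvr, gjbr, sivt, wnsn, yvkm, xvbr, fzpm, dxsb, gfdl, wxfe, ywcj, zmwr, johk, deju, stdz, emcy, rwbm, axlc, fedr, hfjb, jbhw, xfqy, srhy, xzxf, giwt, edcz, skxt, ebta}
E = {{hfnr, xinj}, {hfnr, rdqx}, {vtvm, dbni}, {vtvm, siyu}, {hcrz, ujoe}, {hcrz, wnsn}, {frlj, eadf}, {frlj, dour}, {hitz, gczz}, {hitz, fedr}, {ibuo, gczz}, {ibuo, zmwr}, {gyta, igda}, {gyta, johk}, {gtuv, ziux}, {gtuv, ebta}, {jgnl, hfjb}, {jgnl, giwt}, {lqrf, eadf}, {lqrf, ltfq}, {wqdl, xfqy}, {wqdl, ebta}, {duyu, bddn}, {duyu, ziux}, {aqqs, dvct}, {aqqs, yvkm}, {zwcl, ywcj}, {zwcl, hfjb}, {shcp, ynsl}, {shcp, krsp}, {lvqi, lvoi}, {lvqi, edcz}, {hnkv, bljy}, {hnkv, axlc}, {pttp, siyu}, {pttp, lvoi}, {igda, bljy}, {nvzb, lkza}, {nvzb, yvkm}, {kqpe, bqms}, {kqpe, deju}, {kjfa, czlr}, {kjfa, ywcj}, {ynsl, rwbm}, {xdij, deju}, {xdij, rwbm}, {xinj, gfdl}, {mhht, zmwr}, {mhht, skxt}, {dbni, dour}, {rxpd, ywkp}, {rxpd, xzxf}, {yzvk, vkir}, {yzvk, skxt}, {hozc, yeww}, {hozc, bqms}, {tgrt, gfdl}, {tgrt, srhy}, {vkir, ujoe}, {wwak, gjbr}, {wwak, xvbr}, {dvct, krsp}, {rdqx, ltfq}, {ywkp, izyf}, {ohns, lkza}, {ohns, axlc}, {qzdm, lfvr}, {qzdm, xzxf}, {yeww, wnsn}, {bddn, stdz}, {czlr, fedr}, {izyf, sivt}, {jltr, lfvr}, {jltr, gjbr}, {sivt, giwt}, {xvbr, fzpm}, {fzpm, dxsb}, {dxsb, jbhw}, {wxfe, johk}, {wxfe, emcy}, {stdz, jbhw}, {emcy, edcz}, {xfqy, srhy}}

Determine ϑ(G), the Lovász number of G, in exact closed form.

83*cos(pi/83)/(cos(pi/83) + 1)

N(gczz) = {hitz, ibuo}, |N(gczz)| = 2.
N(ynsl) = {shcp, rwbm}, |N(ynsl)| = 2.
Vertex mhht has 2 neighbors: zmwr, skxt.
deg(hfjb) = 2; N(hfjb) = {jgnl, zwcl}.
Every vertex has degree 2 (N=83); this is C_{83}, the 83-cycle.
A has 42 distinct eigenvalues ≈ [2.0, 1.994, 1.977, 1.949, 1.909, 1.858, 1.797, 1.726, 1.644, 1.553, 1.454, 1.346, 1.23, 1.107, 0.978, 0.843, 0.704, 0.56, 0.413, 0.264, 0.113, -0.038, -0.189, -0.339, -0.487, -0.632, -0.774, -0.911, -1.043, -1.169, -1.289, -1.401, -1.505, -1.6, -1.686, -1.763, -1.829, -1.885, -1.93, -1.964, -1.987, -1.999].
Lovász: ϑ = −83(-2*cos(pi/83))/(2+-(-1)*2*cos(pi/83)) = 83*cos(pi/83)/(cos(pi/83) + 1).
= 41.48513… (decimal).
41 ≤ 83*cos(pi/83)/(cos(pi/83) + 1) ≤ 42: both strict.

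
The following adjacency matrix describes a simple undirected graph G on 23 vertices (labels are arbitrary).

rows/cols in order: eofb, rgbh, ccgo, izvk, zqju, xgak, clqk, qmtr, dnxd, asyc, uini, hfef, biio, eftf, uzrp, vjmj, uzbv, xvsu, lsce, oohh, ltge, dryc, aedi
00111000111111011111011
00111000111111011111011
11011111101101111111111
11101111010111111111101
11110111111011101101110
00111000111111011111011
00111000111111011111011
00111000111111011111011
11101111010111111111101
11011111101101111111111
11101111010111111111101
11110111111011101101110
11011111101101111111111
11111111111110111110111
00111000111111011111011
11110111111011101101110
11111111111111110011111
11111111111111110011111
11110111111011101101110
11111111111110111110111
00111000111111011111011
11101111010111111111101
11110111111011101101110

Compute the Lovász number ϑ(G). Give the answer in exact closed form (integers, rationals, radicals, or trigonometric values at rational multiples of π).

Vertex oohh has 21 neighbors: eofb, rgbh, ccgo, izvk, zqju, xgak, clqk, qmtr, dnxd, asyc, uini, hfef, biio, uzrp, vjmj, uzbv, xvsu, lsce, ltge, dryc, aedi.
deg(eofb) = 16; N(eofb) = {ccgo, izvk, zqju, dnxd, asyc, uini, hfef, biio, eftf, vjmj, uzbv, xvsu, lsce, oohh, dryc, aedi}.
deg(asyc) = 20; N(asyc) = {eofb, rgbh, izvk, zqju, xgak, clqk, qmtr, dnxd, uini, hfef, eftf, uzrp, vjmj, uzbv, xvsu, lsce, oohh, ltge, dryc, aedi}.
Vertex vjmj has 18 neighbors: eofb, rgbh, ccgo, izvk, xgak, clqk, qmtr, dnxd, asyc, uini, biio, eftf, uzrp, uzbv, xvsu, oohh, ltge, dryc.
G = K_{7,5,4,3,2,2}: α = 7 = χ(Ḡ), so ϑ = 7.
= 7.00000000… (decimal).
Lovász sandwich 7 ≤ 7 ≤ 7: collapsed.

7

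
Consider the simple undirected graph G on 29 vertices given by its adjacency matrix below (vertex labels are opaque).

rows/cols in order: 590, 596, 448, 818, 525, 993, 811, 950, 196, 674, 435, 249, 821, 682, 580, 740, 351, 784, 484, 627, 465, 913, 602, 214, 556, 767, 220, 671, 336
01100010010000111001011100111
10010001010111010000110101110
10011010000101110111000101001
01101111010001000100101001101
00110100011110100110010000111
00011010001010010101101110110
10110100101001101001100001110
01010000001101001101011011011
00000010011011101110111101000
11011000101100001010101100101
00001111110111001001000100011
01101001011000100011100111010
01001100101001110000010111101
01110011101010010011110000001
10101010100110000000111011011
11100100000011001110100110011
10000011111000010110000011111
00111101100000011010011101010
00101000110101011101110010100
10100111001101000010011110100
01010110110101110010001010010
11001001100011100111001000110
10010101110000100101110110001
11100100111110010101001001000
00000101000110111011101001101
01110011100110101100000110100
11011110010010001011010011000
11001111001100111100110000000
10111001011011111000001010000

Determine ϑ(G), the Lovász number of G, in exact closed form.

deg(556) = 14; N(556) = {993, 950, 249, 821, 580, 740, 351, 484, 627, 465, 602, 767, 220, 336}.
deg(525) = 14; N(525) = {448, 818, 993, 674, 435, 249, 821, 580, 784, 484, 913, 220, 671, 336}.
deg(784) = 14; N(784) = {448, 818, 525, 993, 950, 196, 740, 351, 484, 913, 602, 214, 767, 671}.
Vertex 671 has 14 neighbors: 590, 596, 525, 993, 811, 950, 435, 249, 580, 740, 351, 784, 465, 913.
14-regular, N=29; Paley(29): SR with (k,λ,μ)=(14,6,7).
The 3 distinct eigenvalues: [14.0, 2.192582, -3.192582].
−29·(-sqrt(29)/2 - 1/2) / ((14)−(-sqrt(29)/2 - 1/2)) = sqrt(29) = ϑ(G).
= 5.385165… (decimal).

sqrt(29)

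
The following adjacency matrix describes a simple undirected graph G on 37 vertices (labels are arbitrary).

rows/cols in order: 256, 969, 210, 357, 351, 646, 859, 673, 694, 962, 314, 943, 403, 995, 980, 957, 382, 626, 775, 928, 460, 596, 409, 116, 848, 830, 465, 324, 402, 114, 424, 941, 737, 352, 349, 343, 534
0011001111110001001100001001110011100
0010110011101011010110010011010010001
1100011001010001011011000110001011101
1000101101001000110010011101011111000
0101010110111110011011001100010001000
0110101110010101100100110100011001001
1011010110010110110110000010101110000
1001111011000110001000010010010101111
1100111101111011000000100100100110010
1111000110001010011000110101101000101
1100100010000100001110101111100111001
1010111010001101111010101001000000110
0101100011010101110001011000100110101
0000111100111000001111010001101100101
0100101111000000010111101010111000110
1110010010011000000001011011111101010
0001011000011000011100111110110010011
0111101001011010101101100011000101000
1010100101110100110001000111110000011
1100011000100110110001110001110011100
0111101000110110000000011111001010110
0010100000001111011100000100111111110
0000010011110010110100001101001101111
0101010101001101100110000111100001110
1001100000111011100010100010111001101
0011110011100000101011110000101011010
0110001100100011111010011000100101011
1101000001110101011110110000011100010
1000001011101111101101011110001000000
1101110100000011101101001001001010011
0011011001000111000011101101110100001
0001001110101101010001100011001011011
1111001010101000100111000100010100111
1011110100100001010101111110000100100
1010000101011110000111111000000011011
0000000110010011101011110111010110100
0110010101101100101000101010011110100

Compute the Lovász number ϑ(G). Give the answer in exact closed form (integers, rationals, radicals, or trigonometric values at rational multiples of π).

N(352) = {256, 210, 357, 351, 646, 673, 314, 957, 626, 928, 596, 409, 116, 848, 830, 465, 941, 349}, |N(352)| = 18.
Vertex 210 has 18 neighbors: 256, 969, 646, 859, 962, 943, 957, 626, 775, 460, 596, 830, 465, 424, 737, 352, 349, 534.
Vertex 694 has 18 neighbors: 256, 969, 351, 646, 859, 673, 962, 314, 943, 403, 980, 957, 409, 830, 402, 941, 737, 343.
N(324) = {256, 969, 357, 962, 314, 943, 995, 957, 626, 775, 928, 460, 409, 116, 114, 424, 941, 343}, |N(324)| = 18.
37-vertex 18-regular graph: strongly regular (37,18,8,9).
The 3 distinct eigenvalues: [18.0, 2.541381, -3.541381].
−37·(-sqrt(37)/2 - 1/2) / ((18)−(-sqrt(37)/2 - 1/2)) = sqrt(37) = ϑ(G).
≈ 6.0828 (to 4 d.p.).

sqrt(37)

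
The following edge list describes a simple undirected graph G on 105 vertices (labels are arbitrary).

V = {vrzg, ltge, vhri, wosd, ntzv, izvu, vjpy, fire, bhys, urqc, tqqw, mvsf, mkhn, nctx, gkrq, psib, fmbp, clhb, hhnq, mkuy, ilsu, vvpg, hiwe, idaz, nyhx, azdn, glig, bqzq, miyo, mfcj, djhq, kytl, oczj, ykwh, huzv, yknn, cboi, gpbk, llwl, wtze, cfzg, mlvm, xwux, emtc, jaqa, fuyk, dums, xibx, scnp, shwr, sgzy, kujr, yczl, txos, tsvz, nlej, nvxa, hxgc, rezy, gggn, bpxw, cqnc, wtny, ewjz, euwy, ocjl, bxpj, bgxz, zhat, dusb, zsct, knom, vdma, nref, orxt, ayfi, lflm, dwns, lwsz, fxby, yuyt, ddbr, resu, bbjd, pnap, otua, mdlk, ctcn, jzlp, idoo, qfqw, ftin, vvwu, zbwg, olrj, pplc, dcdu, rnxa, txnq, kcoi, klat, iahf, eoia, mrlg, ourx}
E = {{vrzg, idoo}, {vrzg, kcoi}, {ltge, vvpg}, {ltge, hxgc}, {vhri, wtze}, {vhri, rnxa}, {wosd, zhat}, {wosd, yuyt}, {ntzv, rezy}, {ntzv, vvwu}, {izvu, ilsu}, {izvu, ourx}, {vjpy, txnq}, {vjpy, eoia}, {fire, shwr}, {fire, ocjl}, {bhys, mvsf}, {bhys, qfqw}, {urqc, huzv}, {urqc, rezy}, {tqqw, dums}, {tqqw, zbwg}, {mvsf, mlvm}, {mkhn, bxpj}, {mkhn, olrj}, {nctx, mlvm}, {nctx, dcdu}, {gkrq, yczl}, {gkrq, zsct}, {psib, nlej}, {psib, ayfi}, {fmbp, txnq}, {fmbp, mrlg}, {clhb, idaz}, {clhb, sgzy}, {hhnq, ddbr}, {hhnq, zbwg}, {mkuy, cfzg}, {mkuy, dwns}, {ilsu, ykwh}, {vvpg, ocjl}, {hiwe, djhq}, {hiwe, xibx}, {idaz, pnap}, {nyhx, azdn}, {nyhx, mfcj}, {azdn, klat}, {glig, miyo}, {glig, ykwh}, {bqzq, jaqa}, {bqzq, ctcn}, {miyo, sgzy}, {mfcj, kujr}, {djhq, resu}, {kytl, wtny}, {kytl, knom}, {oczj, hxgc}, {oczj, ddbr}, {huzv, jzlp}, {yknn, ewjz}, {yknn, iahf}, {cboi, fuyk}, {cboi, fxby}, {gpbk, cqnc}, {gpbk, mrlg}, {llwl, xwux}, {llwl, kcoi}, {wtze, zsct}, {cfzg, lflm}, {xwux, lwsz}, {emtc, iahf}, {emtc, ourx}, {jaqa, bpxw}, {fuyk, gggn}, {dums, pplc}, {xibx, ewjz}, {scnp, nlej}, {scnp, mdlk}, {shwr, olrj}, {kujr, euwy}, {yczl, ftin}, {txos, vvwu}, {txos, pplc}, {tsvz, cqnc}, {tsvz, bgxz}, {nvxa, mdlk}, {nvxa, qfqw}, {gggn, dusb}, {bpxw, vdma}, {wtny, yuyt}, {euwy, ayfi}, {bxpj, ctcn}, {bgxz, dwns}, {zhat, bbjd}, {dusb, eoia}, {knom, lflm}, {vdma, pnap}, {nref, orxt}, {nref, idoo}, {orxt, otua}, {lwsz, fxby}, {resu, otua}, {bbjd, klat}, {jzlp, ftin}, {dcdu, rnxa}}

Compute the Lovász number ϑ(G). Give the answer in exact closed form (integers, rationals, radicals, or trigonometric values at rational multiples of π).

Vertex mkhn has 2 neighbors: bxpj, olrj.
Vertex gpbk has 2 neighbors: cqnc, mrlg.
deg(fire) = 2; N(fire) = {shwr, ocjl}.
Vertex gkrq has 2 neighbors: yczl, zsct.
Every vertex has degree 2 (N=105); the odd cycle C_{105}.
spec(A) ≈ [2.0, 1.996, 1.986, 1.968, 1.943, 1.911, 1.872, 1.827, 1.775, 1.717, 1.652, 1.582, 1.506, 1.425, 1.338, 1.247, 1.151, 1.051, 0.948, 0.841, 0.731, 0.618, 0.503, 0.387, 0.268, 0.149, 0.03, -0.09, -0.209, -0.328, -0.445, -0.561, -0.675, -0.786, -0.895, -1.0, -1.102, -1.2, -1.293, -1.382, -1.466, -1.545, -1.618, -1.685, -1.747, -1.802, -1.851, -1.893, -1.928, -1.956, -1.978, -1.992, -1.999] (distinct, 3 d.p.).
Lovász (edge-transitive): ϑ = −105·(-2*cos(pi/105))/((2)−(-2*cos(pi/105))) = 105*cos(pi/105)/(cos(pi/105) + 1).
= 52.4882487… (decimal).
52 ≤ 105*cos(pi/105)/(cos(pi/105) + 1) ≤ 53: both strict.

105*cos(pi/105)/(cos(pi/105) + 1)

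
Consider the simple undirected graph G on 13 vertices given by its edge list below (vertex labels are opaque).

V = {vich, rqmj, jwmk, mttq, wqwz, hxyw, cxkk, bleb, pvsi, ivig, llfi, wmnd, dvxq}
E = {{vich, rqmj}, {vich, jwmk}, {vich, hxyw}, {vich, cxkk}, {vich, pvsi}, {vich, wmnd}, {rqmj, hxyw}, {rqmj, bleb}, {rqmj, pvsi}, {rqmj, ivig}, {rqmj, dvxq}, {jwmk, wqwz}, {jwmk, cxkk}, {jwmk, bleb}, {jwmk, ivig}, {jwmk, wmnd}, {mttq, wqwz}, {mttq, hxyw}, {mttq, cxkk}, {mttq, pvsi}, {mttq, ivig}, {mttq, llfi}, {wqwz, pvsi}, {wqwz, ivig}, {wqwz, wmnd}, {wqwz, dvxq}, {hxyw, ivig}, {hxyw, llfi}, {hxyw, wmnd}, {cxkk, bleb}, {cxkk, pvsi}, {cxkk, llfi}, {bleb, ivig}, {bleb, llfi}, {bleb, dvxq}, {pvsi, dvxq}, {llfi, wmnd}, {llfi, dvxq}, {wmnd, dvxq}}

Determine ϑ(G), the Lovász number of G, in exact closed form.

sqrt(13)

deg(jwmk) = 6; N(jwmk) = {vich, wqwz, cxkk, bleb, ivig, wmnd}.
deg(cxkk) = 6; N(cxkk) = {vich, jwmk, mttq, bleb, pvsi, llfi}.
deg(mttq) = 6; N(mttq) = {wqwz, hxyw, cxkk, pvsi, ivig, llfi}.
N(wmnd) = {vich, jwmk, wqwz, hxyw, llfi, dvxq}, |N(wmnd)| = 6.
Every vertex has degree 6 (N=13); Paley(13): SR with (k,λ,μ)=(6,2,3).
The 3 distinct eigenvalues: [6.0, 1.303, -2.303].
Lovász (edge-transitive): ϑ = −13·(-sqrt(13)/2 - 1/2)/((6)−(-sqrt(13)/2 - 1/2)) = sqrt(13).
= 3.605551275… (decimal).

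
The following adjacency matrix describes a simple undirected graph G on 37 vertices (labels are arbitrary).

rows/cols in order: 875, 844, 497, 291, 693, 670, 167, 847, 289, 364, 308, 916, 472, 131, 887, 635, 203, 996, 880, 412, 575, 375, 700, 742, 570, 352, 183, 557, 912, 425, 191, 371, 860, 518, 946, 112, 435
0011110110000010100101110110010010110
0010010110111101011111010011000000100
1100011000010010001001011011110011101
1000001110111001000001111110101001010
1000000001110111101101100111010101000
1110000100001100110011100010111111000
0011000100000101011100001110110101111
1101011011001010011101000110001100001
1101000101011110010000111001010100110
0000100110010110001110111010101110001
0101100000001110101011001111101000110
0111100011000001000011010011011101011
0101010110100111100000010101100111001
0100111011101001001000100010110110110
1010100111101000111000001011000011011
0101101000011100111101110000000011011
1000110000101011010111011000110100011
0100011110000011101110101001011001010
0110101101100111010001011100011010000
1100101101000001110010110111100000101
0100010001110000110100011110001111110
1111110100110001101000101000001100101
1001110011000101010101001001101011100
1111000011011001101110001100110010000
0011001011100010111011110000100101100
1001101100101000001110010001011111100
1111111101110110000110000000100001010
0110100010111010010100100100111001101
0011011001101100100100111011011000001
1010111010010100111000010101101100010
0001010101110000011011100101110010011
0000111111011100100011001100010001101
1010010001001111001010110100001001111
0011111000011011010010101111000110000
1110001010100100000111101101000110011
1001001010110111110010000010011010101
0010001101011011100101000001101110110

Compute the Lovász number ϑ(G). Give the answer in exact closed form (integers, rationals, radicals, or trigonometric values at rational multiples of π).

deg(375) = 18; N(375) = {875, 844, 497, 291, 693, 670, 847, 308, 916, 635, 203, 880, 700, 570, 191, 371, 946, 435}.
deg(425) = 18; N(425) = {875, 497, 693, 670, 167, 289, 916, 131, 203, 996, 880, 742, 352, 557, 912, 191, 371, 112}.
Vertex 472 has 18 neighbors: 844, 291, 670, 847, 289, 308, 131, 887, 635, 203, 742, 352, 557, 912, 371, 860, 518, 435.
N(700) = {875, 291, 693, 670, 289, 364, 131, 635, 996, 412, 375, 570, 557, 912, 191, 860, 518, 946}, |N(700)| = 18.
37-vertex 18-regular graph: SR(37,18,8,9) — a Paley graph.
spec(A) ≈ [18.0, 2.5414, -3.5414] (distinct, 4 d.p.).
ϑ = −N·λ_min/(λ_max−λ_min) = −37·(-sqrt(37)/2 - 1/2)/(18−(-sqrt(37)/2 - 1/2)) = sqrt(37).
ϑ(G) ≈ 6.0828.

sqrt(37)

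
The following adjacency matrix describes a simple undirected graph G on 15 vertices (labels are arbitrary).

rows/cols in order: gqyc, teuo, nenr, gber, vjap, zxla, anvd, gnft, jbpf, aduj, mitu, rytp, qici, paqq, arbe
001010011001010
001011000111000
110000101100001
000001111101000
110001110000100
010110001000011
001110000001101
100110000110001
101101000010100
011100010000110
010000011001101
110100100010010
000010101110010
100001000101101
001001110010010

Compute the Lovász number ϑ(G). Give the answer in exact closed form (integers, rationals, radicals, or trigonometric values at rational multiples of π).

deg(vjap) = 6; N(vjap) = {gqyc, teuo, zxla, anvd, gnft, qici}.
deg(paqq) = 6; N(paqq) = {gqyc, zxla, aduj, rytp, qici, arbe}.
N(anvd) = {nenr, gber, vjap, rytp, qici, arbe}, |N(anvd)| = 6.
Vertex nenr has 6 neighbors: gqyc, teuo, anvd, jbpf, aduj, arbe.
Regular of degree 6 on 15 vertices: Kneser-type, 2-subsets of [6].
spec(A) ≈ [6.0, 1.0, -3.0] (distinct, 5 d.p.).
λ_max=6, λ_min=-3; ϑ = −15·λ_min/(λ_max−λ_min) = 5.
= 5.00000000… (decimal).

5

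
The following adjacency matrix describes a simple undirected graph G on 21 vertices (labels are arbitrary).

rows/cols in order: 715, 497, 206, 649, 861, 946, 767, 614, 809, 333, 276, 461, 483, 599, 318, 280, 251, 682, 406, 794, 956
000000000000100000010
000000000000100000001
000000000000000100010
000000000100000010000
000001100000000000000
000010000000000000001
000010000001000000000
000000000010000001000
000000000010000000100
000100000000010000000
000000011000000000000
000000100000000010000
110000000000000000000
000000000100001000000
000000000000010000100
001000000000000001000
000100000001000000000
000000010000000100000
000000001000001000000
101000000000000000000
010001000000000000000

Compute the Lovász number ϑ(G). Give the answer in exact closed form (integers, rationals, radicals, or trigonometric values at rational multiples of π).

21*cos(pi/21)/(cos(pi/21) + 1)

deg(251) = 2; N(251) = {649, 461}.
Vertex 483 has 2 neighbors: 715, 497.
N(461) = {767, 251}, |N(461)| = 2.
N(614) = {276, 682}, |N(614)| = 2.
Regular of degree 2 on 21 vertices: the odd cycle C_{21}.
Distinct eigenvalues (to 5 d.p.): [2.0, 1.91115, 1.65248, 1.24698, 0.73068, 0.14946, -0.44504, -1.0, -1.4661, -1.80194, -1.97766].
−21·(-2*cos(pi/21)) / ((2)−(-2*cos(pi/21))) = 21*cos(pi/21)/(cos(pi/21) + 1) = ϑ(G).
ϑ(G) ≈ 10.4410325.
Check 10 ≤ 21*cos(pi/21)/(cos(pi/21) + 1) ≤ 11: both strict.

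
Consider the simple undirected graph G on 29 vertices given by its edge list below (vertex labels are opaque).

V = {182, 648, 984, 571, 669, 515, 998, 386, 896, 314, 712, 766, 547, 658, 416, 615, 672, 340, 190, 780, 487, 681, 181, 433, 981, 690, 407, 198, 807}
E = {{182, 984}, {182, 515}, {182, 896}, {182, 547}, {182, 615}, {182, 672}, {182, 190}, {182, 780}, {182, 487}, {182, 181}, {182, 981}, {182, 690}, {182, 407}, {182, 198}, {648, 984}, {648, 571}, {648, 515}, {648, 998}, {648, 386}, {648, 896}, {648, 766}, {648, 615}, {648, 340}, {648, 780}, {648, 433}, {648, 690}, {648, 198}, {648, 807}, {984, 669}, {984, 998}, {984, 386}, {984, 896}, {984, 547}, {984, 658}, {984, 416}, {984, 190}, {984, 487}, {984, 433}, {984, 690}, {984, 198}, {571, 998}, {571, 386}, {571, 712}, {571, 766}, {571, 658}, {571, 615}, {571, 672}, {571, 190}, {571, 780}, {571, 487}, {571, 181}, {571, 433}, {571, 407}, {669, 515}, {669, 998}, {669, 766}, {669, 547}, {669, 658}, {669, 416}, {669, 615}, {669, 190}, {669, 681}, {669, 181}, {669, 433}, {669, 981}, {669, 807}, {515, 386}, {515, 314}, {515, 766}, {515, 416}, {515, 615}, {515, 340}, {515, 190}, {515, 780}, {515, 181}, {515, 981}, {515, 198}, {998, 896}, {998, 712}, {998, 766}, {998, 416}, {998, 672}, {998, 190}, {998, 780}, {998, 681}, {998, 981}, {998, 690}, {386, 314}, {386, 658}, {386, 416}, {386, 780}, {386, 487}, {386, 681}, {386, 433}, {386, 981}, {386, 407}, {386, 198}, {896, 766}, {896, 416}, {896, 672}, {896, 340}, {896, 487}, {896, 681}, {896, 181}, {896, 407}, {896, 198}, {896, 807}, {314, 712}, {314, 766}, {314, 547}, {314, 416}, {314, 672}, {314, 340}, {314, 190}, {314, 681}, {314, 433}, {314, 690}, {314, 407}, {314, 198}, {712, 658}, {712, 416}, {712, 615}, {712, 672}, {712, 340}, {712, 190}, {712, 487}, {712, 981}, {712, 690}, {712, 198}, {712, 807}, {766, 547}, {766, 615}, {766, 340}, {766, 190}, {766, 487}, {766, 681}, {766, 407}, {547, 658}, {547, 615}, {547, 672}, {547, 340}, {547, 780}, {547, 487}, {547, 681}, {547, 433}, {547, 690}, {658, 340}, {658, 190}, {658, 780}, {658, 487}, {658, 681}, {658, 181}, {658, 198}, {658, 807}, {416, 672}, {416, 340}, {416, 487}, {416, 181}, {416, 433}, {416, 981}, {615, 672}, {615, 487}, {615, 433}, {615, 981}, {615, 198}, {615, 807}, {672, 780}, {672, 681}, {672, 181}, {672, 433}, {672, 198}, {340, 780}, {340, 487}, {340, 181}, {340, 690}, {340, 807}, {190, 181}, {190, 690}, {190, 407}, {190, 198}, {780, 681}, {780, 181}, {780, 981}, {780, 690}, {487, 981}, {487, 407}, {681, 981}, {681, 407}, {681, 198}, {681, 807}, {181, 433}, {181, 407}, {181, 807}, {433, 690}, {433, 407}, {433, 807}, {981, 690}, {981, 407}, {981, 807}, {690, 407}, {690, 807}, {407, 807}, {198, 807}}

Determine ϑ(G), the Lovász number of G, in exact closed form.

N(190) = {182, 984, 571, 669, 515, 998, 314, 712, 766, 658, 181, 690, 407, 198}, |N(190)| = 14.
deg(407) = 14; N(407) = {182, 571, 386, 896, 314, 766, 190, 487, 681, 181, 433, 981, 690, 807}.
N(198) = {182, 648, 984, 515, 386, 896, 314, 712, 658, 615, 672, 190, 681, 807}, |N(198)| = 14.
N(314) = {515, 386, 712, 766, 547, 416, 672, 340, 190, 681, 433, 690, 407, 198}, |N(314)| = 14.
G on 29 vertices is 14-regular; strongly regular (29,14,6,7).
The 3 distinct eigenvalues: [14.0, 2.192582, -3.192582].
ϑ = −N·λ_min/(λ_max−λ_min) = −29·(-sqrt(29)/2 - 1/2)/(14−(-sqrt(29)/2 - 1/2)) = sqrt(29).
ϑ(G) ≈ 5.3851648.

sqrt(29)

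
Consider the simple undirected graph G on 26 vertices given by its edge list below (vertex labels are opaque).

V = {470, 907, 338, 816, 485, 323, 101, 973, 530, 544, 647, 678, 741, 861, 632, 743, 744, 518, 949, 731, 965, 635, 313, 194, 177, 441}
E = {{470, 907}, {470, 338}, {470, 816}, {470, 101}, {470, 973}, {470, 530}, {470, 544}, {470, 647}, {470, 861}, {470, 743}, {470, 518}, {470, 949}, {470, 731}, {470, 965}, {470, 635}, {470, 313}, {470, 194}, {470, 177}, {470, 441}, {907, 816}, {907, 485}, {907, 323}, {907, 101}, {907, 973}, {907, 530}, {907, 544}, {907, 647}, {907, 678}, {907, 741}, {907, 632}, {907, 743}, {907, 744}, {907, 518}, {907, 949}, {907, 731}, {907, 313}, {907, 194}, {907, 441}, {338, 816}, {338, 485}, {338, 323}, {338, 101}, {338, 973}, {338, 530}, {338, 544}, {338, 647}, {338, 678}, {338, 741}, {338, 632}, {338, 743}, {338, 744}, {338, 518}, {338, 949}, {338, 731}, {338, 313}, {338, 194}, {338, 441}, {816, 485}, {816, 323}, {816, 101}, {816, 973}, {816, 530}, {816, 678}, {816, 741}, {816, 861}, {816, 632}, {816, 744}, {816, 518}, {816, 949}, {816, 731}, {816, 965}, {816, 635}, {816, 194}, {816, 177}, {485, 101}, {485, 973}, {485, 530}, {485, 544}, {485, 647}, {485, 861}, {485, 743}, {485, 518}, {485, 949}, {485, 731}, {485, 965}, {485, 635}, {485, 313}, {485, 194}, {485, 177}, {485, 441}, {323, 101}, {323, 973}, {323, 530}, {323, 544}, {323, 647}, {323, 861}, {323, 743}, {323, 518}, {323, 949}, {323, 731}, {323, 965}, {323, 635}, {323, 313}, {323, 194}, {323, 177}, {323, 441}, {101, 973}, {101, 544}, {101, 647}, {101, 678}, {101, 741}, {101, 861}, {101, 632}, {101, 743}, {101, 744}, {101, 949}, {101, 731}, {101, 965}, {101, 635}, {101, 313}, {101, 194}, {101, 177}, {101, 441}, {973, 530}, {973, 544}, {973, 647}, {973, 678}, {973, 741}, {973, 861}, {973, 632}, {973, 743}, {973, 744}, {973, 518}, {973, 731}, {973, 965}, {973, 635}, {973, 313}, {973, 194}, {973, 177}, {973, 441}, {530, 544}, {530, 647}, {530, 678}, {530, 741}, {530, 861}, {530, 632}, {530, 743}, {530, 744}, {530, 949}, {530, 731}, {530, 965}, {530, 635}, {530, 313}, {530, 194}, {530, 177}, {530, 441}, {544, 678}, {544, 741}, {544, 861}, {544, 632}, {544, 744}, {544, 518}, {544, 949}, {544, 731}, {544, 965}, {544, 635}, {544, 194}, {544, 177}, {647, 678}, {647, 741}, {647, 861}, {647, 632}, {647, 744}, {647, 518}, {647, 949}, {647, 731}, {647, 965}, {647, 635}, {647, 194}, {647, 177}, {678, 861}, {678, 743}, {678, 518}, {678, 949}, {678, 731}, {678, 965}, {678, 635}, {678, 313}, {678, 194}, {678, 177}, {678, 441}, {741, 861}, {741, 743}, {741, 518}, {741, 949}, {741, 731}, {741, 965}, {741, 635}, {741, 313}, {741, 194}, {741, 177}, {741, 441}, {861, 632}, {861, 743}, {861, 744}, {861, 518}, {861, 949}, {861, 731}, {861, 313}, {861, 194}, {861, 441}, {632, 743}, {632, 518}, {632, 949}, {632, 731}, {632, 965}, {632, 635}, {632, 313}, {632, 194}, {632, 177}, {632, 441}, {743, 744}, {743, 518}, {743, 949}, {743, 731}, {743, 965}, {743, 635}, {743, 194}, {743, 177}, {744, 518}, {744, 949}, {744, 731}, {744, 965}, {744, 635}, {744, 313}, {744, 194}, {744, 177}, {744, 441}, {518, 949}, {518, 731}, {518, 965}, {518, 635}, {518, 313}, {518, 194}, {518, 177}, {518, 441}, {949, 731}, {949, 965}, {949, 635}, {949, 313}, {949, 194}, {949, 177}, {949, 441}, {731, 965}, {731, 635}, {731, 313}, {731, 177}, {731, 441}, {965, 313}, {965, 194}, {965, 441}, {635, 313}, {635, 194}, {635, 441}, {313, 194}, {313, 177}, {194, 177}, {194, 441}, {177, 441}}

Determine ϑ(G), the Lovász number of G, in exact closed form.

N(338) = {470, 816, 485, 323, 101, 973, 530, 544, 647, 678, 741, 632, 743, 744, 518, 949, 731, 313, 194, 441}, |N(338)| = 20.
Vertex 635 has 20 neighbors: 470, 816, 485, 323, 101, 973, 530, 544, 647, 678, 741, 632, 743, 744, 518, 949, 731, 313, 194, 441.
N(518) = {470, 907, 338, 816, 485, 323, 973, 544, 647, 678, 741, 861, 632, 743, 744, 949, 731, 965, 635, 313, 194, 177, 441}, |N(518)| = 23.
N(816) = {470, 907, 338, 485, 323, 101, 973, 530, 678, 741, 861, 632, 744, 518, 949, 731, 965, 635, 194, 177}, |N(816)| = 20.
Complete 6-partite, parts [7, 6, 6, 3, 2, 2]: perfect, ϑ = α = 7.
≈ 7.0000 (to 4 d.p.).
7 ≤ 7 ≤ 7: collapsed.

7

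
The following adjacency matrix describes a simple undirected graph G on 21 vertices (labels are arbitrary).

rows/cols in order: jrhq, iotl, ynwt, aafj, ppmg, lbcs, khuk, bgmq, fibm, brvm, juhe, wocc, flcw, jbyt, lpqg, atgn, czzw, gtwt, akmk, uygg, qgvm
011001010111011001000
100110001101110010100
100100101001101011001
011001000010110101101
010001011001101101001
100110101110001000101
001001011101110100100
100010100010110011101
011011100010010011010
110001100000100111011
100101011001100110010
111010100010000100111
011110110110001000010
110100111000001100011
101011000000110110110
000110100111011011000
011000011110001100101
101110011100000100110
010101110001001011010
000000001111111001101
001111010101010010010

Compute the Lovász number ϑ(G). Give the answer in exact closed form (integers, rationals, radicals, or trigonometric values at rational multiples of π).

Vertex ynwt has 10 neighbors: jrhq, aafj, khuk, fibm, wocc, flcw, lpqg, czzw, gtwt, qgvm.
Vertex atgn has 10 neighbors: aafj, ppmg, khuk, brvm, juhe, wocc, jbyt, lpqg, czzw, gtwt.
N(fibm) = {iotl, ynwt, ppmg, lbcs, khuk, juhe, jbyt, czzw, gtwt, uygg}, |N(fibm)| = 10.
Vertex wocc has 10 neighbors: jrhq, iotl, ynwt, ppmg, khuk, juhe, atgn, akmk, uygg, qgvm.
Every vertex has degree 10 (N=21); Kneser K(7,2) on C(7,2)=21 vertices.
spec(A) ≈ [10.0, 1.0, -4.0] (distinct, 4 d.p.).
λ_max=10, λ_min=-4; ϑ = −21·λ_min/(λ_max−λ_min) = 6.
ϑ(G) ≈ 6.0000.

6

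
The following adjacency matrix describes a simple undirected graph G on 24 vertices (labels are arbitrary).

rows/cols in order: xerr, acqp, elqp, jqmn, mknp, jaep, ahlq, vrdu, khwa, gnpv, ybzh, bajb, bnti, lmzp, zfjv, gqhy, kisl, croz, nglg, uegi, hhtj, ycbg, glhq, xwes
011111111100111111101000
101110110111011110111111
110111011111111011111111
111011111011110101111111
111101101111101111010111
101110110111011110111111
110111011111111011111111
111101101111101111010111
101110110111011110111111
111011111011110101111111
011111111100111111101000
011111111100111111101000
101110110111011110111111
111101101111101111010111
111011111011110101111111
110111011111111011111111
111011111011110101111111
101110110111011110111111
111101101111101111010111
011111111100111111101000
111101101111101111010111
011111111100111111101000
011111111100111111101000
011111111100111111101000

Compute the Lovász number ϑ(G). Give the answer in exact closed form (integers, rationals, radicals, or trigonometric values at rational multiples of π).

7

deg(ahlq) = 21; N(ahlq) = {xerr, acqp, jqmn, mknp, jaep, vrdu, khwa, gnpv, ybzh, bajb, bnti, lmzp, zfjv, kisl, croz, nglg, uegi, hhtj, ycbg, glhq, xwes}.
deg(kisl) = 20; N(kisl) = {xerr, acqp, elqp, mknp, jaep, ahlq, vrdu, khwa, ybzh, bajb, bnti, lmzp, gqhy, croz, nglg, uegi, hhtj, ycbg, glhq, xwes}.
Vertex ybzh has 17 neighbors: acqp, elqp, jqmn, mknp, jaep, ahlq, vrdu, khwa, gnpv, bnti, lmzp, zfjv, gqhy, kisl, croz, nglg, hhtj.
N(vrdu) = {xerr, acqp, elqp, jqmn, jaep, ahlq, khwa, gnpv, ybzh, bajb, bnti, zfjv, gqhy, kisl, croz, uegi, ycbg, glhq, xwes}, |N(vrdu)| = 19.
5 parts of sizes [7, 5, 5, 4, 3]; α(G) = 7 = ϑ (perfect).
≈ 7.0000 (to 4 d.p.).
α=7, χ(Ḡ)=7; ϑ=7 lies between (collapsed).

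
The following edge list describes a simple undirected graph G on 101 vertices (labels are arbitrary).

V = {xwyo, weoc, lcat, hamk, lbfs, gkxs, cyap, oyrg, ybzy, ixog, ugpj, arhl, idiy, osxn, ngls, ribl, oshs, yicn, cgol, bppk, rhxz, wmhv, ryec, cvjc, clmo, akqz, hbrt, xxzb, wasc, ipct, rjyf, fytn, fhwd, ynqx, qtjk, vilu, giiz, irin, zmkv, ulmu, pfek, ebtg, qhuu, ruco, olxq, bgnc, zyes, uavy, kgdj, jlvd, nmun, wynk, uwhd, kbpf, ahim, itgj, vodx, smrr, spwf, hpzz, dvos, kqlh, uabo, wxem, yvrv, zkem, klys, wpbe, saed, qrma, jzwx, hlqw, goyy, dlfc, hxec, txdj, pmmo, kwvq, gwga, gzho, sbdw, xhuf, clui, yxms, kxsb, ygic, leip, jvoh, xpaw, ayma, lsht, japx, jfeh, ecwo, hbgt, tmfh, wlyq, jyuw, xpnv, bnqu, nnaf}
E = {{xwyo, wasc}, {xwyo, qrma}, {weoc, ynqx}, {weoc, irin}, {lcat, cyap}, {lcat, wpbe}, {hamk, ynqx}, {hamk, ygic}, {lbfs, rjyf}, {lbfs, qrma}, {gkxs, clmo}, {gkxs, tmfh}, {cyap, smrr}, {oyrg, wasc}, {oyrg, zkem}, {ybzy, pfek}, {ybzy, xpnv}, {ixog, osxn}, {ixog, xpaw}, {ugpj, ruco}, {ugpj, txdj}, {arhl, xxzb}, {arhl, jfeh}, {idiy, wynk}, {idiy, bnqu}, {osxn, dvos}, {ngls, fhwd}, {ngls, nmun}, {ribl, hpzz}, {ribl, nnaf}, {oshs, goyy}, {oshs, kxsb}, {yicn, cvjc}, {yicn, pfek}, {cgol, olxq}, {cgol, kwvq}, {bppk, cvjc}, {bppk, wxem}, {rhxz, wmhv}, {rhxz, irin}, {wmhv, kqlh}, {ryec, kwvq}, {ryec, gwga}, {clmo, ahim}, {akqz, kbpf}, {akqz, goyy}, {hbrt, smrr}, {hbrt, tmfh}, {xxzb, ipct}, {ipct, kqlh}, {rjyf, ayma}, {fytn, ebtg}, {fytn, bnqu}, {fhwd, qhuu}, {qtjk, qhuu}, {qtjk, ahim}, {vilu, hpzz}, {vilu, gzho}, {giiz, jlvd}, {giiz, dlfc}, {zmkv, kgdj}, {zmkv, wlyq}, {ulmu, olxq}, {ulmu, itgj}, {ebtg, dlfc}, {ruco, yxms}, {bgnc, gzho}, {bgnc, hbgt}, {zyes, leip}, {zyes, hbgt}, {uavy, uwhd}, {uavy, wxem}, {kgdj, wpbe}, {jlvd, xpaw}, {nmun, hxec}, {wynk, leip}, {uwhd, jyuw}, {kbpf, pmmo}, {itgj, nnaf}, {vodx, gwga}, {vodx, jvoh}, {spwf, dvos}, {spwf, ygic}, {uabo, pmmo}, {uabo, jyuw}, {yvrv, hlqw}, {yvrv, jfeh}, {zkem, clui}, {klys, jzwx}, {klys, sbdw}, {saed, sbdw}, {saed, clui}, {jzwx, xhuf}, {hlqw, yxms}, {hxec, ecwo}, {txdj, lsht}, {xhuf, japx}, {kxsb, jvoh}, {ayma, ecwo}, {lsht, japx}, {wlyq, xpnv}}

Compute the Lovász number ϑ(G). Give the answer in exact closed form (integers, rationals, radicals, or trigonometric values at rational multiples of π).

101*cos(pi/101)/(cos(pi/101) + 1)

N(leip) = {zyes, wynk}, |N(leip)| = 2.
N(nmun) = {ngls, hxec}, |N(nmun)| = 2.
Vertex kbpf has 2 neighbors: akqz, pmmo.
N(qrma) = {xwyo, lbfs}, |N(qrma)| = 2.
Regular of degree 2 on 101 vertices: this is C_{101}, the 101-cycle.
The 51 distinct eigenvalues: [2.0, 1.99613, 1.98454, 1.96527, 1.9384, 1.90403, 1.86229, 1.81335, 1.75739, 1.69463, 1.62532, 1.54971, 1.46812, 1.38084, 1.28822, 1.19062, 1.08841, 0.98199, 0.87177, 0.75818, 0.64165, 0.52264, 0.40161, 0.27903, 0.15537, 0.0311, -0.09328, -0.2173, -0.34049, -0.46235, -0.58243, -0.70025, -0.81537, -0.92733, -1.0357, -1.14006, -1.24002, -1.33518, -1.42517, -1.50965, -1.58828, -1.66078, -1.72684, -1.78623, -1.83871, -1.88407, -1.92214, -1.95278, -1.97586, -1.9913, -1.99903].
Lovász: ϑ = −101(-2*cos(pi/101))/(2+-(-1)*2*cos(pi/101)) = 101*cos(pi/101)/(cos(pi/101) + 1).
Numerically 50.48778317.
Lovász sandwich 50 ≤ 101*cos(pi/101)/(cos(pi/101) + 1) ≤ 51: both strict.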